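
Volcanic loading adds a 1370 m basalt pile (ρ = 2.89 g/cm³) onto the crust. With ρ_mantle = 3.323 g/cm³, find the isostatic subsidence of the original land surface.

Subaerial loading: s = t ρ_load / ρ_m.
s = 1370 m × 2.89/3.323 = 1190 m.

1190 m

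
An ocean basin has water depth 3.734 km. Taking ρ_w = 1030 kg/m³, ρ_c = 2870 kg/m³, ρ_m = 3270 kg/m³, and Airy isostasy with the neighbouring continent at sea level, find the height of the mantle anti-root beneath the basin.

By Archimedes' principle applied to the lithosphere: replacing crust with seawater at the top is compensated by replacing crust with mantle at the base: d (ρ_c − ρ_w) = a (ρ_m − ρ_c).
a = d (ρ_c − ρ_w)/(ρ_m − ρ_c) = 3.734 km × 1840/400 = 17.2 km.

17.2 km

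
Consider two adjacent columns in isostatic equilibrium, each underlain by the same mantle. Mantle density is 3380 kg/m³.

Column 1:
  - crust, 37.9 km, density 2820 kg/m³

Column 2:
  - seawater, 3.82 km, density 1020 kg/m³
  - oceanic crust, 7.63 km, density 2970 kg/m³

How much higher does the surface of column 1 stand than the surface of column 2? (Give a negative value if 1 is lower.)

2.69 km

For any compensation level in the mantle, the mantle terms cancel and isostasy reduces to e = (Σt_1 − Σt_2) − (Σ(ρt)_1 − Σ(ρt)_2) / ρ_m.
Σt_1 = 37.9 km; Σt_2 = 11.45 km; Σ(ρt)_1 = 106878; Σ(ρt)_2 = 26557.5 (in km·kg/m³).
e = (37.9 − 11.45) − (106878 − 26557.5) / 3380 = 2.69 km.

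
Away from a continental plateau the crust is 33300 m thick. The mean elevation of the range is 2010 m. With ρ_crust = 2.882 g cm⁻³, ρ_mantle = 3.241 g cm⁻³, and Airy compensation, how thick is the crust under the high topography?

Root depth r = h ρ_c / (ρ_m − ρ_c) = 2010 m × 2.882 / 0.359 = 16140 m.
Total thickness = T + h + r = 33300 m + 2010 m + 16140 m = 51400 m.

51400 m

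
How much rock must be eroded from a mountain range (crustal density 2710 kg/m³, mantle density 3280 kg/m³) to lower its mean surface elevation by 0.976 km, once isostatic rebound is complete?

Net drop Δ = e − u = e − e ρ_c/ρ_m = e (ρ_m − ρ_c)/ρ_m.
e = Δ ρ_m/(ρ_m − ρ_c) = 0.976 km × 3280/570 = 5.62 km.

5.62 km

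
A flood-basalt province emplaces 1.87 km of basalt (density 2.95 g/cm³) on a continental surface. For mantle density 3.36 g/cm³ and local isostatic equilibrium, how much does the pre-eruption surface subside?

Subaerial loading: s = t ρ_load / ρ_m.
s = 1.87 km × 2.95/3.36 = 1.64 km.

1.64 km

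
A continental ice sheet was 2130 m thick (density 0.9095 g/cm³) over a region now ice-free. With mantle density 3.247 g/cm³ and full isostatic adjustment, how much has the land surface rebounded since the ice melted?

Removing the load lets mantle flow back in; uplift u satisfies ρ_ice t = ρ_m u.
u = t ρ_ice/ρ_m = 2130 m × 0.9095/3.247 = 597 m.

597 m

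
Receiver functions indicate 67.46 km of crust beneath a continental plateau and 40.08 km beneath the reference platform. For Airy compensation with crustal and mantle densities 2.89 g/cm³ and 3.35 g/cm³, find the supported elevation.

Excess crust Δ = 67.46 km − 40.08 km = 27.38 km, split between elevation h and root r with h + r = Δ.
Airy balance ρ_c h = (ρ_m − ρ_c) r gives r = h ρ_c/(ρ_m − ρ_c), so h (1 + ρ_c/(ρ_m − ρ_c)) = Δ, i.e. h = Δ (ρ_m − ρ_c)/ρ_m.
h = 27.38 km × 0.46/3.35 = 3.76 km.

3.76 km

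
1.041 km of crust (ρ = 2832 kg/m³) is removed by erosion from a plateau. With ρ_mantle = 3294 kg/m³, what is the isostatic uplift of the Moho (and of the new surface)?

0.895 km

Unloading: uplift u = e ρ_c/ρ_m = 1.041 km × 2832/3294 = 0.895 km.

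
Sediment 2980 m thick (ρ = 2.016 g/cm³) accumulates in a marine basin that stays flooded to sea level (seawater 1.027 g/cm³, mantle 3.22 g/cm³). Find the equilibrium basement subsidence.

Submarine loading: the sediment displaces seawater, and the subsidence is in turn flooded, so s (ρ_m − ρ_w) = t (ρ_sed − ρ_w).
s = 2980 m × (2.016 − 1.027) / (3.22 − 1.027) = 1340 m.

1340 m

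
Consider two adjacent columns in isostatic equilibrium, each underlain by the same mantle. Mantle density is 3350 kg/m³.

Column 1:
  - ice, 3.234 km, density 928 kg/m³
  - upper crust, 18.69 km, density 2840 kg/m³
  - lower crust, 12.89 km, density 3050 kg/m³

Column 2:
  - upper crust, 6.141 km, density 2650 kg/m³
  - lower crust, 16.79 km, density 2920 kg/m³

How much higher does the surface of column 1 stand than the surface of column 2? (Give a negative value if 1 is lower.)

For any compensation level in the mantle, the mantle terms cancel and isostasy reduces to e = (Σt_1 − Σt_2) − (Σ(ρt)_1 − Σ(ρt)_2) / ρ_m.
Σt_1 = 34.814 km; Σt_2 = 22.931 km; Σ(ρt)_1 = 95395.252; Σ(ρt)_2 = 65300.45 (in km·kg/m³).
e = (34.814 − 22.931) − (95395.252 − 65300.45) / 3350 = 2.9 km.

2.9 km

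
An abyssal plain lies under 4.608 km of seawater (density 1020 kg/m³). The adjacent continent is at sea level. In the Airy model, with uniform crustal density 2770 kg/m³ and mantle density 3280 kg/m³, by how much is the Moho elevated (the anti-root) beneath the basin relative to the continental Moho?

In Airy isostatic equilibrium: replacing crust with seawater at the top is compensated by replacing crust with mantle at the base: d (ρ_c − ρ_w) = a (ρ_m − ρ_c).
a = d (ρ_c − ρ_w)/(ρ_m − ρ_c) = 4.608 km × 1750/510 = 15.8 km.

15.8 km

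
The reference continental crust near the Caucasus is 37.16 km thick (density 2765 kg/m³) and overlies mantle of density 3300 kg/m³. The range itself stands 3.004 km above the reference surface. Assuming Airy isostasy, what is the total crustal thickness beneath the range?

55.7 km

Root depth r = h ρ_c / (ρ_m − ρ_c) = 3.004 km × 2765 / 535 = 15.53 km.
Total thickness = T + h + r = 37.16 km + 3.004 km + 15.53 km = 55.7 km.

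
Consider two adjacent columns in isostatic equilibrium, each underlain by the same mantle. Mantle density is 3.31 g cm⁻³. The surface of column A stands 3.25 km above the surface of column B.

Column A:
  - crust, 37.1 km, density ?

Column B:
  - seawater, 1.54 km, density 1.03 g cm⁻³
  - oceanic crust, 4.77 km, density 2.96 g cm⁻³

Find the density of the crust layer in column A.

Take the compensation level at the base of the deeper column (depth z_c below the surface of column A) and equate Σ ρ_i t_i down to z_c; mantle fills any gap and the z_c terms cancel.
Column A: 37.1×ρ + (z_c − 37.1)×3.31
Column B: 3.25×0 + 1.54×1.03 + 4.77×2.96 + (z_c − 3.25 − 6.31)×3.31
The z_c×3.31 term appears on both sides and cancels. Collect the known terms of each column as K = Σ(ρt)_known − 3.31 × (depth of known layers): K_A = 0 − 3.31×37.1 = −122.801; K_B = 15.7054 − 3.31×(3.25 + 6.31) = −15.9382.
Balance: K_A + 37.1×ρ = K_B, so ρ = (K_B − K_A)/37.1 = 106.863/37.1 = 2.88 g cm⁻³.

2.88 g cm⁻³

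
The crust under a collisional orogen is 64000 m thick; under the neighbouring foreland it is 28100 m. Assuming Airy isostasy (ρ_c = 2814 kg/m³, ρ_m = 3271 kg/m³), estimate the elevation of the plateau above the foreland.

Excess crust Δ = 64000 m − 28100 m = 35900 m, split between elevation h and root r with h + r = Δ.
Airy balance ρ_c h = (ρ_m − ρ_c) r gives r = h ρ_c/(ρ_m − ρ_c), so h (1 + ρ_c/(ρ_m − ρ_c)) = Δ, i.e. h = Δ (ρ_m − ρ_c)/ρ_m.
h = 35900 m × 457/3271 = 5020 m.

5020 m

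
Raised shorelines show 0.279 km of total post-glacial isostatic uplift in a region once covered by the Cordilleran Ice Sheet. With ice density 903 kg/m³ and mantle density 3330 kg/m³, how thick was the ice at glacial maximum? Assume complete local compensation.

u = t ρ_ice/ρ_m → t = u ρ_m/ρ_ice = 0.279 km × 3330/903 = 1.03 km.

1.03 km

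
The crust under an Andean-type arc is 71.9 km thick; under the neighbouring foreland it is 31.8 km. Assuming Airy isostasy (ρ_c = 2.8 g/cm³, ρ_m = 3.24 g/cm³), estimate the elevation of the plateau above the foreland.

Excess crust Δ = 71.9 km − 31.8 km = 40.1 km, split between elevation h and root r with h + r = Δ.
Airy balance ρ_c h = (ρ_m − ρ_c) r gives r = h ρ_c/(ρ_m − ρ_c), so h (1 + ρ_c/(ρ_m − ρ_c)) = Δ, i.e. h = Δ (ρ_m − ρ_c)/ρ_m.
h = 40.1 km × 0.44/3.24 = 5.45 km.

5.45 km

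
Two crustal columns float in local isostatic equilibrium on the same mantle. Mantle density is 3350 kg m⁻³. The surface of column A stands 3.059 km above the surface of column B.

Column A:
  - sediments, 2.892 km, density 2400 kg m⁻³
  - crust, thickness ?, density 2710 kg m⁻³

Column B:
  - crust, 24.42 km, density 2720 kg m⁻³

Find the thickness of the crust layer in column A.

35.8 km

Take the compensation level at the base of the deeper column (depth z_c below the surface of column A) and equate Σ ρ_i t_i down to z_c; mantle fills any gap and the z_c terms cancel.
Column A: 2.892×2400 + x×2710 + (z_c − 2.892 − x)×3350
Column B: 3.059×0 + 24.42×2720 + (z_c − 3.059 − 24.42)×3350
The z_c×3350 term appears on both sides and cancels. Collect the known terms of each column as K = Σ(ρt)_known − 3350 × (depth of known layers): K_A = 6940.8 − 3350×2.892 = −2747.4; K_B = 66422.4 − 3350×(3.059 + 24.42) = −25632.25.
Balance: K_A − x×(3350 − 2710) = K_B, so x = (K_A − K_B)/(3350 − 2710) = 22884.9/640 = 35.8 km.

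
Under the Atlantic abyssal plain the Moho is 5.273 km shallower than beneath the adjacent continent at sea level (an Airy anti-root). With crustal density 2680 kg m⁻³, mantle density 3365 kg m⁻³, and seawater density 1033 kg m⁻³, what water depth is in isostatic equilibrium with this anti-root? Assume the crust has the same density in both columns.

Replacing a thickness d of crust by seawater at the top must be balanced by replacing crust with mantle at the base: d (ρ_c − ρ_w) = a (ρ_m − ρ_c).
d = a (ρ_m − ρ_c)/(ρ_c − ρ_w) = 5.273 km × 685/1647 = 2.19 km.

2.19 km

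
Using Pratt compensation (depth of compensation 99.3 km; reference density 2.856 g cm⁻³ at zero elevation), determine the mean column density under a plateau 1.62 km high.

2.81 g cm⁻³

Pratt balance: ρ_ref D = ρ (D + h).
ρ = ρ_ref D/(D + h) = 2.856 × 99.3 km/(99.3 km + 1.62 km) = 2.81 g cm⁻³.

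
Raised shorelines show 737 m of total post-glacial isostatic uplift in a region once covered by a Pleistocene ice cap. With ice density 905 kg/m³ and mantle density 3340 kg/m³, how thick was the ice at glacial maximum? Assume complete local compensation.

u = t ρ_ice/ρ_m → t = u ρ_m/ρ_ice = 737 m × 3340/905 = 2720 m.

2720 m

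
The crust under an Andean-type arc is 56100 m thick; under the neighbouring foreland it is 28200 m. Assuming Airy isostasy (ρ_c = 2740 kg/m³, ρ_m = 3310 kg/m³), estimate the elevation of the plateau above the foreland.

Excess crust Δ = 56100 m − 28200 m = 27900 m, split between elevation h and root r with h + r = Δ.
Airy balance ρ_c h = (ρ_m − ρ_c) r gives r = h ρ_c/(ρ_m − ρ_c), so h (1 + ρ_c/(ρ_m − ρ_c)) = Δ, i.e. h = Δ (ρ_m − ρ_c)/ρ_m.
h = 27900 m × 570/3310 = 4800 m.

4800 m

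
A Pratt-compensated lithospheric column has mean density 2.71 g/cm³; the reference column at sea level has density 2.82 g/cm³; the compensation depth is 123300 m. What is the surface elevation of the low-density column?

ρ_ref D = ρ (D + h) → h = D (ρ_ref − ρ)/ρ.
h = 123300 m × (2.82 − 2.71)/2.71 = 5000 m.

5000 m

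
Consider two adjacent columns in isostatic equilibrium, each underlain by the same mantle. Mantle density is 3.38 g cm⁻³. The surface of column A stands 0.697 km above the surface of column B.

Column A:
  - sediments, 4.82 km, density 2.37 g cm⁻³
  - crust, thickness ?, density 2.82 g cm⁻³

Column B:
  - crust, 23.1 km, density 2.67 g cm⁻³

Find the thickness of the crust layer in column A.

Take the compensation level at the base of the deeper column (depth z_c below the surface of column A) and equate Σ ρ_i t_i down to z_c; mantle fills any gap and the z_c terms cancel.
Column A: 4.82×2.37 + x×2.82 + (z_c − 4.82 − x)×3.38
Column B: 0.697×0 + 23.1×2.67 + (z_c − 0.697 − 23.1)×3.38
The z_c×3.38 term appears on both sides and cancels. Collect the known terms of each column as K = Σ(ρt)_known − 3.38 × (depth of known layers): K_A = 11.4234 − 3.38×4.82 = −4.8682; K_B = 61.677 − 3.38×(0.697 + 23.1) = −18.75686.
Balance: K_A − x×(3.38 − 2.82) = K_B, so x = (K_A − K_B)/(3.38 − 2.82) = 13.8887/0.56 = 24.8 km.

24.8 km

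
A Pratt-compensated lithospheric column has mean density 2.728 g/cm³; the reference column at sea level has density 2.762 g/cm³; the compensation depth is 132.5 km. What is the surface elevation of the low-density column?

ρ_ref D = ρ (D + h) → h = D (ρ_ref − ρ)/ρ.
h = 132.5 km × (2.762 − 2.728)/2.728 = 1.65 km.

1.65 km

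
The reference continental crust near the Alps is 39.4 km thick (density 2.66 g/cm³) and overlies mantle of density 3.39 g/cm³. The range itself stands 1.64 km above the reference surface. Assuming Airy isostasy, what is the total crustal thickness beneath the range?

Root depth r = h ρ_c / (ρ_m − ρ_c) = 1.64 km × 2.66 / 0.73 = 5.976 km.
Total thickness = T + h + r = 39.4 km + 1.64 km + 5.976 km = 47 km.

47 km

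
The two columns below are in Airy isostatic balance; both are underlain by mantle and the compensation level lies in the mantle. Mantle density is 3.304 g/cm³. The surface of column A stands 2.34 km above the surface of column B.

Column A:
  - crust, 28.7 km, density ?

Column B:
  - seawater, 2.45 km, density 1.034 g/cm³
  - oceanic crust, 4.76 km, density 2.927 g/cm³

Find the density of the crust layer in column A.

Take the compensation level at the base of the deeper column (depth z_c below the surface of column A) and equate Σ ρ_i t_i down to z_c; mantle fills any gap and the z_c terms cancel.
Column A: 28.7×ρ + (z_c − 28.7)×3.304
Column B: 2.34×0 + 2.45×1.034 + 4.76×2.927 + (z_c − 2.34 − 7.21)×3.304
The z_c×3.304 term appears on both sides and cancels. Collect the known terms of each column as K = Σ(ρt)_known − 3.304 × (depth of known layers): K_A = 0 − 3.304×28.7 = −94.8248; K_B = 16.46582 − 3.304×(2.34 + 7.21) = −15.08738.
Balance: K_A + 28.7×ρ = K_B, so ρ = (K_B − K_A)/28.7 = 79.7374/28.7 = 2.78 g/cm³.

2.78 g/cm³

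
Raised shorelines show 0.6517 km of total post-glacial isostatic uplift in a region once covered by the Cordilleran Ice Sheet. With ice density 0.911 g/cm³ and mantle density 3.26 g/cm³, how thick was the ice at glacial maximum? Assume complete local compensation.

u = t ρ_ice/ρ_m → t = u ρ_m/ρ_ice = 0.6517 km × 3.26/0.911 = 2.33 km.

2.33 km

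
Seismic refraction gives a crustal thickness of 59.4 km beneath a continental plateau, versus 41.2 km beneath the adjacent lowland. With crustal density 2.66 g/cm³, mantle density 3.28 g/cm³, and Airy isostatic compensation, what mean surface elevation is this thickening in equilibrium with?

3.44 km

Excess crust Δ = 59.4 km − 41.2 km = 18.2 km, split between elevation h and root r with h + r = Δ.
Airy balance ρ_c h = (ρ_m − ρ_c) r gives r = h ρ_c/(ρ_m − ρ_c), so h (1 + ρ_c/(ρ_m − ρ_c)) = Δ, i.e. h = Δ (ρ_m − ρ_c)/ρ_m.
h = 18.2 km × 0.62/3.28 = 3.44 km.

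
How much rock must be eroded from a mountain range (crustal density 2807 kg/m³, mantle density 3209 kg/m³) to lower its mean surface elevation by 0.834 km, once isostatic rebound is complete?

6.66 km

Net drop Δ = e − u = e − e ρ_c/ρ_m = e (ρ_m − ρ_c)/ρ_m.
e = Δ ρ_m/(ρ_m − ρ_c) = 0.834 km × 3209/402 = 6.66 km.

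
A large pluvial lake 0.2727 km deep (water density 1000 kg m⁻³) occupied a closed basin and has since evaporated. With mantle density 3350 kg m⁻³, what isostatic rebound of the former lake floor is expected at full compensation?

0.0814 km

u = d ρ_w/ρ_m = 0.2727 km × 1000/3350 = 0.0814 km.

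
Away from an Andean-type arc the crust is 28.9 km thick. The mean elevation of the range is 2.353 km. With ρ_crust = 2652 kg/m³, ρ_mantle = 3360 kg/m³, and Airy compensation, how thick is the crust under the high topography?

Root depth r = h ρ_c / (ρ_m − ρ_c) = 2.353 km × 2652 / 708 = 8.814 km.
Total thickness = T + h + r = 28.9 km + 2.353 km + 8.814 km = 40.1 km.

40.1 km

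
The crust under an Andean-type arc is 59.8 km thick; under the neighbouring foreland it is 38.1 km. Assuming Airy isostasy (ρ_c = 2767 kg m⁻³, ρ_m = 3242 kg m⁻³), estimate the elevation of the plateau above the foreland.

3.18 km

Excess crust Δ = 59.8 km − 38.1 km = 21.7 km, split between elevation h and root r with h + r = Δ.
Airy balance ρ_c h = (ρ_m − ρ_c) r gives r = h ρ_c/(ρ_m − ρ_c), so h (1 + ρ_c/(ρ_m − ρ_c)) = Δ, i.e. h = Δ (ρ_m − ρ_c)/ρ_m.
h = 21.7 km × 475/3242 = 3.18 km.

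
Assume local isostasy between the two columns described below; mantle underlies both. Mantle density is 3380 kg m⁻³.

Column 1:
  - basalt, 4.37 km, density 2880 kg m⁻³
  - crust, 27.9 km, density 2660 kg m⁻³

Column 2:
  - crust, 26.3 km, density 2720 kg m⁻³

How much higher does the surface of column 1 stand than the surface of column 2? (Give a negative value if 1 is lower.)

For any compensation level in the mantle, the mantle terms cancel and isostasy reduces to e = (Σt_1 − Σt_2) − (Σ(ρt)_1 − Σ(ρt)_2) / ρ_m.
Σt_1 = 32.27 km; Σt_2 = 26.3 km; Σ(ρt)_1 = 86799.6; Σ(ρt)_2 = 71536 (in km·kg m⁻³).
e = (32.27 − 26.3) − (86799.6 − 71536) / 3380 = 1.45 km.

1.45 km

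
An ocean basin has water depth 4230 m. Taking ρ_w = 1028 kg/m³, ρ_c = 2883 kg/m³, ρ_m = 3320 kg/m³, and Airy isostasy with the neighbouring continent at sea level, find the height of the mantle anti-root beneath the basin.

Balancing pressure at the compensation depth: replacing crust with seawater at the top is compensated by replacing crust with mantle at the base: d (ρ_c − ρ_w) = a (ρ_m − ρ_c).
a = d (ρ_c − ρ_w)/(ρ_m − ρ_c) = 4230 m × 1855/437 = 18000 m.

18000 m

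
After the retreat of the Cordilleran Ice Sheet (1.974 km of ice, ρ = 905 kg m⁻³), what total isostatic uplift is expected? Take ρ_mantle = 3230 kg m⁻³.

Removing the load lets mantle flow back in; uplift u satisfies ρ_ice t = ρ_m u.
u = t ρ_ice/ρ_m = 1.974 km × 905/3230 = 0.553 km.

0.553 km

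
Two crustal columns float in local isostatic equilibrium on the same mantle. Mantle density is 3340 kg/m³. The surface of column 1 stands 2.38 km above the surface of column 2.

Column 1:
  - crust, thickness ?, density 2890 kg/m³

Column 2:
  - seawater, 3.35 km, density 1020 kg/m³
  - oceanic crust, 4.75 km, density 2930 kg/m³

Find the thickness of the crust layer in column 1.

Take the compensation level at the base of the deeper column (depth z_c below the surface of column 1) and equate Σ ρ_i t_i down to z_c; mantle fills any gap and the z_c terms cancel.
Column 1: x×2890 + (z_c − 0 − x)×3340
Column 2: 2.38×0 + 3.35×1020 + 4.75×2930 + (z_c − 2.38 − 8.1)×3340
The z_c×3340 term appears on both sides and cancels. Collect the known terms of each column as K = Σ(ρt)_known − 3340 × (depth of known layers): K_1 = 0 − 3340×0 = 0; K_2 = 17334.5 − 3340×(2.38 + 8.1) = −17668.7.
Balance: K_1 − x×(3340 − 2890) = K_2, so x = (K_1 − K_2)/(3340 − 2890) = 17668.7/450 = 39.3 km.

39.3 km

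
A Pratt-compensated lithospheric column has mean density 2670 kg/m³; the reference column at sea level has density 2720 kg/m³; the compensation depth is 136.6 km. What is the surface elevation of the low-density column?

2.56 km

ρ_ref D = ρ (D + h) → h = D (ρ_ref − ρ)/ρ.
h = 136.6 km × (2720 − 2670)/2670 = 2.56 km.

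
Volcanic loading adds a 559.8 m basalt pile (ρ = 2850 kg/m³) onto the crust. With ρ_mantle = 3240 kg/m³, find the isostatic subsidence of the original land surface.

Subaerial loading: s = t ρ_load / ρ_m.
s = 559.8 m × 2850/3240 = 492 m.

492 m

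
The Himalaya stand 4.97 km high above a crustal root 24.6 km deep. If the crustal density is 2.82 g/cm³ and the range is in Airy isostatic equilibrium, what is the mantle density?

3.39 g/cm³

Airy balance: ρ_c h = (ρ_m − ρ_c) r → ρ_m = ρ_c (1 + h/r).
ρ_m = 2.82 × (1 + 4.97 km/24.6 km) = 3.39 g/cm³.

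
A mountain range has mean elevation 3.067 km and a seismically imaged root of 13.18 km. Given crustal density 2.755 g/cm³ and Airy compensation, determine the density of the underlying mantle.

Airy balance: ρ_c h = (ρ_m − ρ_c) r → ρ_m = ρ_c (1 + h/r).
ρ_m = 2.755 × (1 + 3.067 km/13.18 km) = 3.4 g/cm³.

3.4 g/cm³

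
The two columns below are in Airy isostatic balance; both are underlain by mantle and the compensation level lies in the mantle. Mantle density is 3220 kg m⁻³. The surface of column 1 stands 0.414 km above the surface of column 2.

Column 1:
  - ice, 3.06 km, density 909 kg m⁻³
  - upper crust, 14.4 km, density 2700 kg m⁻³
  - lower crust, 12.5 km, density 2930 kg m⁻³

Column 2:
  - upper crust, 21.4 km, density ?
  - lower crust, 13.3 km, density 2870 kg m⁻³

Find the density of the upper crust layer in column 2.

Take the compensation level at the base of the deeper column (depth z_c below the surface of column 1) and equate Σ ρ_i t_i down to z_c; mantle fills any gap and the z_c terms cancel.
Column 1: 3.06×909 + 14.4×2700 + 12.5×2930 + (z_c − 29.96)×3220
Column 2: 0.414×0 + 21.4×ρ + 13.3×2870 + (z_c − 0.414 − 34.7)×3220
The z_c×3220 term appears on both sides and cancels. Collect the known terms of each column as K = Σ(ρt)_known − 3220 × (depth of known layers): K_1 = 78286.54 − 3220×29.96 = −18184.66; K_2 = 38171 − 3220×(0.414 + 34.7) = −74896.08.
Balance: K_1 = K_2 + 21.4×ρ, so ρ = (K_1 − K_2)/21.4 = 56711.4/21.4 = 2650 kg m⁻³.

2650 kg m⁻³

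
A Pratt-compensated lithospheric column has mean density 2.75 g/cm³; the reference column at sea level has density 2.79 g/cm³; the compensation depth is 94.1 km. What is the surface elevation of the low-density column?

1.37 km

ρ_ref D = ρ (D + h) → h = D (ρ_ref − ρ)/ρ.
h = 94.1 km × (2.79 − 2.75)/2.75 = 1.37 km.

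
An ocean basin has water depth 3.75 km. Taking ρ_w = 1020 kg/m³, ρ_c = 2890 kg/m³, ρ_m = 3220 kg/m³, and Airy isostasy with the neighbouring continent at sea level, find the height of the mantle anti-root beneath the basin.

21.2 km

Isostatic balance requires: replacing crust with seawater at the top is compensated by replacing crust with mantle at the base: d (ρ_c − ρ_w) = a (ρ_m − ρ_c).
a = d (ρ_c − ρ_w)/(ρ_m − ρ_c) = 3.75 km × 1870/330 = 21.2 km.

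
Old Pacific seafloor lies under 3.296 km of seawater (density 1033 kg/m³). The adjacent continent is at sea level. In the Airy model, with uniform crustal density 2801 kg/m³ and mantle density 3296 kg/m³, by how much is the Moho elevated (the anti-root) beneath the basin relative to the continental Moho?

11.8 km

Isostatic balance requires: replacing crust with seawater at the top is compensated by replacing crust with mantle at the base: d (ρ_c − ρ_w) = a (ρ_m − ρ_c).
a = d (ρ_c − ρ_w)/(ρ_m − ρ_c) = 3.296 km × 1768/495 = 11.8 km.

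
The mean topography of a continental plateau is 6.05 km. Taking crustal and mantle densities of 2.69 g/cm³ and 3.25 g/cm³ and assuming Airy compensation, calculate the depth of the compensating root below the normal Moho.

Balancing pressure at the compensation depth: the weight of the topography is balanced by the buoyancy of the root, ρ_c h = (ρ_m − ρ_c) r.
r = h · ρ_c / (ρ_m − ρ_c) = 6.05 km × 2.69 / (3.25 − 2.69) = 29.1 km.

29.1 km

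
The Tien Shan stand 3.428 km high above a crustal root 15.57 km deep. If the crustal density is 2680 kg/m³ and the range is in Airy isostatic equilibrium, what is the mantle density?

Airy balance: ρ_c h = (ρ_m − ρ_c) r → ρ_m = ρ_c (1 + h/r).
ρ_m = 2680 × (1 + 3.428 km/15.57 km) = 3270 kg/m³.

3270 kg/m³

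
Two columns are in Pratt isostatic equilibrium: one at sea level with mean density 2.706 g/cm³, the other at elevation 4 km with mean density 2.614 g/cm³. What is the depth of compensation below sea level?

ρ_ref D = ρ (D + h) → D (ρ_ref − ρ) = ρ h.
D = ρ h/(ρ_ref − ρ) = 2.614 × 4 km/(2.706 − 2.614) = 114 km.

114 km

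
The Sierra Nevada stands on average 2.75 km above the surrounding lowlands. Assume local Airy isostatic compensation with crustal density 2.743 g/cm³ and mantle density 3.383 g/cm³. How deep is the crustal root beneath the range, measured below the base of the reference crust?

In Airy isostatic equilibrium: the weight of the topography is balanced by the buoyancy of the root, ρ_c h = (ρ_m − ρ_c) r.
r = h · ρ_c / (ρ_m − ρ_c) = 2.75 km × 2.743 / (3.383 − 2.743) = 11.8 km.

11.8 km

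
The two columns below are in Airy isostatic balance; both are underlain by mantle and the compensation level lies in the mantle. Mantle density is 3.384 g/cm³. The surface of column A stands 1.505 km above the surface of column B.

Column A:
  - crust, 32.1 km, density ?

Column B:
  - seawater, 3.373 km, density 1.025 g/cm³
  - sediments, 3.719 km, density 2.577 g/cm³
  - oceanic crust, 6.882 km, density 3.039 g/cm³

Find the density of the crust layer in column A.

2.81 g/cm³

Take the compensation level at the base of the deeper column (depth z_c below the surface of column A) and equate Σ ρ_i t_i down to z_c; mantle fills any gap and the z_c terms cancel.
Column A: 32.1×ρ + (z_c − 32.1)×3.384
Column B: 1.505×0 + 3.373×1.025 + 3.719×2.577 + 6.882×3.039 + (z_c − 1.505 − 13.974)×3.384
The z_c×3.384 term appears on both sides and cancels. Collect the known terms of each column as K = Σ(ρt)_known − 3.384 × (depth of known layers): K_A = 0 − 3.384×32.1 = −108.6264; K_B = 33.955586 − 3.384×(1.505 + 13.974) = −18.42535.
Balance: K_A + 32.1×ρ = K_B, so ρ = (K_B − K_A)/32.1 = 90.201/32.1 = 2.81 g/cm³.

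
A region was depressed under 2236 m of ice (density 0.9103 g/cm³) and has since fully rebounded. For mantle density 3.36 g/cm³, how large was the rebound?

606 m

Removing the load lets mantle flow back in; uplift u satisfies ρ_ice t = ρ_m u.
u = t ρ_ice/ρ_m = 2236 m × 0.9103/3.36 = 606 m.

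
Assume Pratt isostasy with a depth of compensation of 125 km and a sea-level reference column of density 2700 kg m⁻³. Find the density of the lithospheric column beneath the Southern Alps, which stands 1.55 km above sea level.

2670 kg m⁻³

Pratt balance: ρ_ref D = ρ (D + h).
ρ = ρ_ref D/(D + h) = 2700 × 125 km/(125 km + 1.55 km) = 2670 kg m⁻³.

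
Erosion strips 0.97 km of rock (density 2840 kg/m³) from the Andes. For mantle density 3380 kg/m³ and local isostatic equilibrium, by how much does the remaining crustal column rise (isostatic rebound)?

Unloading: uplift u = e ρ_c/ρ_m = 0.97 km × 2840/3380 = 0.815 km.

0.815 km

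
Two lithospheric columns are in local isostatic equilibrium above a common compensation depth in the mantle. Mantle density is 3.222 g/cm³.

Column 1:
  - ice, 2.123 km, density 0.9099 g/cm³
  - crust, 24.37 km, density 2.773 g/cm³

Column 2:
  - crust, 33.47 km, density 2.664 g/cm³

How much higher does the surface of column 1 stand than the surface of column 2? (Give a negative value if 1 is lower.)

For any compensation level in the mantle, the mantle terms cancel and isostasy reduces to e = (Σt_1 − Σt_2) − (Σ(ρt)_1 − Σ(ρt)_2) / ρ_m.
Σt_1 = 26.493 km; Σt_2 = 33.47 km; Σ(ρt)_1 = 69.5097277; Σ(ρt)_2 = 89.16408 (in km·g/cm³).
e = (26.493 − 33.47) − (69.5097277 − 89.16408) / 3.222 = −0.877 km.

−0.877 km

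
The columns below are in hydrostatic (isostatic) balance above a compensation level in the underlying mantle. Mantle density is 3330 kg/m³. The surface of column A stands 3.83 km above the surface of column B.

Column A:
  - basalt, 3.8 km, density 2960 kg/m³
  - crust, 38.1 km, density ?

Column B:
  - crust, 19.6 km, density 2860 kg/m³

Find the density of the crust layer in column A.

2790 kg/m³

Take the compensation level at the base of the deeper column (depth z_c below the surface of column A) and equate Σ ρ_i t_i down to z_c; mantle fills any gap and the z_c terms cancel.
Column A: 3.8×2960 + 38.1×ρ + (z_c − 41.9)×3330
Column B: 3.83×0 + 19.6×2860 + (z_c − 3.83 − 19.6)×3330
The z_c×3330 term appears on both sides and cancels. Collect the known terms of each column as K = Σ(ρt)_known − 3330 × (depth of known layers): K_A = 11248 − 3330×41.9 = −128279; K_B = 56056 − 3330×(3.83 + 19.6) = −21965.9.
Balance: K_A + 38.1×ρ = K_B, so ρ = (K_B − K_A)/38.1 = 106313/38.1 = 2790 kg/m³.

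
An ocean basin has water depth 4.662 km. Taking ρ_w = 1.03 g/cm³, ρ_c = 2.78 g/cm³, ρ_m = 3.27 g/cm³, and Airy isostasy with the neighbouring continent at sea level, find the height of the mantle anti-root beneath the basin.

16.6 km

Equating mass per unit area of the two columns: replacing crust with seawater at the top is compensated by replacing crust with mantle at the base: d (ρ_c − ρ_w) = a (ρ_m − ρ_c).
a = d (ρ_c − ρ_w)/(ρ_m − ρ_c) = 4.662 km × 1.75/0.49 = 16.6 km.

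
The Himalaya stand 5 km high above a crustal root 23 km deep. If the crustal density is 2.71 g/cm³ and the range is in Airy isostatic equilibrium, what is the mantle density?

Airy balance: ρ_c h = (ρ_m − ρ_c) r → ρ_m = ρ_c (1 + h/r).
ρ_m = 2.71 × (1 + 5 km/23 km) = 3.3 g/cm³.

3.3 g/cm³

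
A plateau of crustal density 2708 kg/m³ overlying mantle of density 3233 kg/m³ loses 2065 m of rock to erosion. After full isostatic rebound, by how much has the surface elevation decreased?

335 m

Rebound u = e ρ_c/ρ_m = 2065 m × 2708/3233 = 1730 m.
Net surface drop = e − u = 2065 m − 1730 m = e (ρ_m − ρ_c)/ρ_m = 335 m.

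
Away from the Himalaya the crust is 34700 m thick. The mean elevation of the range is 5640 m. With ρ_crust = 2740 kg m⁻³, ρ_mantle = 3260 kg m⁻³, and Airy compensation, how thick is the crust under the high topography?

Root depth r = h ρ_c / (ρ_m − ρ_c) = 5640 m × 2740 / 520 = 29720 m.
Total thickness = T + h + r = 34700 m + 5640 m + 29720 m = 70100 m.

70100 m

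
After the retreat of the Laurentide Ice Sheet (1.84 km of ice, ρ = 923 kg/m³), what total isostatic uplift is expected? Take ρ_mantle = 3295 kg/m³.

Removing the load lets mantle flow back in; uplift u satisfies ρ_ice t = ρ_m u.
u = t ρ_ice/ρ_m = 1.84 km × 923/3295 = 0.515 km.

0.515 km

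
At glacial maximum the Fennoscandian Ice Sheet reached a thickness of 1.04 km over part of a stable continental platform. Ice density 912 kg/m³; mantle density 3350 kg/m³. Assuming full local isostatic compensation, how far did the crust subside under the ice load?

0.283 km

By Archimedes' principle applied to the lithosphere: the ice load ρ_ice t is balanced by mantle displaced below, ρ_m s.
s = t ρ_ice / ρ_m = 1.04 km × 912/3350 = 0.283 km.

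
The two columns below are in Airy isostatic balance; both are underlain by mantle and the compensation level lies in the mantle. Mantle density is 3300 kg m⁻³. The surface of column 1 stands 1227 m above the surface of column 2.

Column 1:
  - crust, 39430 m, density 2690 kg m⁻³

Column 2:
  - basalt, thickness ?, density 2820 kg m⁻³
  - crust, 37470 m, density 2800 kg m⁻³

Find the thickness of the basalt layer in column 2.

Take the compensation level at the base of the deeper column (depth z_c below the surface of column 1) and equate Σ ρ_i t_i down to z_c; mantle fills any gap and the z_c terms cancel.
Column 1: 39430×2690 + (z_c − 39430)×3300
Column 2: 1227×0 + x×2820 + 37470×2800 + (z_c − 1227 − 37470 − x)×3300
The z_c×3300 term appears on both sides and cancels. Collect the known terms of each column as K = Σ(ρt)_known − 3300 × (depth of known layers): K_1 = 106066700 − 3300×39430 = −24052300; K_2 = 104916000 − 3300×(1227 + 37470) = −22784100.
Balance: K_1 = K_2 − x×(3300 − 2820), so x = (K_2 − K_1)/(3300 − 2820) = 1268200/480 = 2640 m.

2640 m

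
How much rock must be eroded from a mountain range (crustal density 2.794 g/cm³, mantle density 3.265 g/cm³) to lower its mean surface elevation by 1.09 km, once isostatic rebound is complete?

7.56 km

Net drop Δ = e − u = e − e ρ_c/ρ_m = e (ρ_m − ρ_c)/ρ_m.
e = Δ ρ_m/(ρ_m − ρ_c) = 1.09 km × 3.265/0.471 = 7.56 km.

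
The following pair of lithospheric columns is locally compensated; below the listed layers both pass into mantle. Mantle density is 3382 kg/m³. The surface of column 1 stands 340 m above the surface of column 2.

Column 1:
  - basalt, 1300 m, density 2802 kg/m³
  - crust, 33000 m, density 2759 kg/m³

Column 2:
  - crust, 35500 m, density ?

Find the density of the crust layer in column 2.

Take the compensation level at the base of the deeper column (depth z_c below the surface of column 1) and equate Σ ρ_i t_i down to z_c; mantle fills any gap and the z_c terms cancel.
Column 1: 1300×2802 + 33000×2759 + (z_c − 34300)×3382
Column 2: 340×0 + 35500×ρ + (z_c − 340 − 35500)×3382
The z_c×3382 term appears on both sides and cancels. Collect the known terms of each column as K = Σ(ρt)_known − 3382 × (depth of known layers): K_1 = 94689600 − 3382×34300 = −21313000; K_2 = 0 − 3382×(340 + 35500) = −121210880.
Balance: K_1 = K_2 + 35500×ρ, so ρ = (K_1 − K_2)/35500 = 99897900/35500 = 2810 kg/m³.

2810 kg/m³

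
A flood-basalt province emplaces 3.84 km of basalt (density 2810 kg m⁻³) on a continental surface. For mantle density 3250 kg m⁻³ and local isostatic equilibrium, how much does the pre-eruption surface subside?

Subaerial loading: s = t ρ_load / ρ_m.
s = 3.84 km × 2810/3250 = 3.32 km.

3.32 km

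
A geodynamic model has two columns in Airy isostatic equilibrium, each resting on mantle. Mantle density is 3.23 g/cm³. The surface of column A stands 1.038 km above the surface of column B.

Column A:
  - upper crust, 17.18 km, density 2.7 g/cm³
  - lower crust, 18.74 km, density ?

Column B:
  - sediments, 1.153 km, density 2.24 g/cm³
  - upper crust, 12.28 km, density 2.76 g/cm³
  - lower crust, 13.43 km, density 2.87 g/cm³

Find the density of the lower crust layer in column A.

2.91 g/cm³

Take the compensation level at the base of the deeper column (depth z_c below the surface of column A) and equate Σ ρ_i t_i down to z_c; mantle fills any gap and the z_c terms cancel.
Column A: 17.18×2.7 + 18.74×ρ + (z_c − 35.92)×3.23
Column B: 1.038×0 + 1.153×2.24 + 12.28×2.76 + 13.43×2.87 + (z_c − 1.038 − 26.863)×3.23
The z_c×3.23 term appears on both sides and cancels. Collect the known terms of each column as K = Σ(ρt)_known − 3.23 × (depth of known layers): K_A = 46.386 − 3.23×35.92 = −69.6356; K_B = 75.01962 − 3.23×(1.038 + 26.863) = −15.10061.
Balance: K_A + 18.74×ρ = K_B, so ρ = (K_B − K_A)/18.74 = 54.535/18.74 = 2.91 g/cm³.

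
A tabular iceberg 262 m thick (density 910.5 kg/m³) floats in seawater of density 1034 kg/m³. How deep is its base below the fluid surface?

231 m

Draft d = t ρ_obj/ρ_fluid = 262 m × 910.5/1034 = 231 m.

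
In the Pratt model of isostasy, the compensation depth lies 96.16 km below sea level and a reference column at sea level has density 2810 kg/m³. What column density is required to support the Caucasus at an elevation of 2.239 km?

Pratt balance: ρ_ref D = ρ (D + h).
ρ = ρ_ref D/(D + h) = 2810 × 96.16 km/(96.16 km + 2.239 km) = 2750 kg/m³.

2750 kg/m³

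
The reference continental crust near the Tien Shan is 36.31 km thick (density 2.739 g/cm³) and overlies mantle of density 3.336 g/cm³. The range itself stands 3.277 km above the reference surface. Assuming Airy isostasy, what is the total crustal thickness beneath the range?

Root depth r = h ρ_c / (ρ_m − ρ_c) = 3.277 km × 2.739 / 0.597 = 15.03 km.
Total thickness = T + h + r = 36.31 km + 3.277 km + 15.03 km = 54.6 km.

54.6 km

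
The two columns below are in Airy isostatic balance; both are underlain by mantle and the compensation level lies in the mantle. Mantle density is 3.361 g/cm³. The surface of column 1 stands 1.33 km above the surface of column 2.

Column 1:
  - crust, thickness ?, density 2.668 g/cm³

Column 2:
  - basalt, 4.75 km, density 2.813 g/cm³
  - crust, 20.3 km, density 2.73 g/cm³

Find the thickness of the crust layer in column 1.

28.7 km

Take the compensation level at the base of the deeper column (depth z_c below the surface of column 1) and equate Σ ρ_i t_i down to z_c; mantle fills any gap and the z_c terms cancel.
Column 1: x×2.668 + (z_c − 0 − x)×3.361
Column 2: 1.33×0 + 4.75×2.813 + 20.3×2.73 + (z_c − 1.33 − 25.05)×3.361
The z_c×3.361 term appears on both sides and cancels. Collect the known terms of each column as K = Σ(ρt)_known − 3.361 × (depth of known layers): K_1 = 0 − 3.361×0 = 0; K_2 = 68.78075 − 3.361×(1.33 + 25.05) = −19.88243.
Balance: K_1 − x×(3.361 − 2.668) = K_2, so x = (K_1 − K_2)/(3.361 − 2.668) = 19.8824/0.693 = 28.7 km.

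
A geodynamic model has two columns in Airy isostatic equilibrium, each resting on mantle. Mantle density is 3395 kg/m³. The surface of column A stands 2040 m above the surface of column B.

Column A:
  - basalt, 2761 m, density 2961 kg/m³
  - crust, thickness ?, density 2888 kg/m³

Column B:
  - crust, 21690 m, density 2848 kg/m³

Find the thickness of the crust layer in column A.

34700 m

Take the compensation level at the base of the deeper column (depth z_c below the surface of column A) and equate Σ ρ_i t_i down to z_c; mantle fills any gap and the z_c terms cancel.
Column A: 2761×2961 + x×2888 + (z_c − 2761 − x)×3395
Column B: 2040×0 + 21690×2848 + (z_c − 2040 − 21690)×3395
The z_c×3395 term appears on both sides and cancels. Collect the known terms of each column as K = Σ(ρt)_known − 3395 × (depth of known layers): K_A = 8175321 − 3395×2761 = −1198274; K_B = 61773120 − 3395×(2040 + 21690) = −18790230.
Balance: K_A − x×(3395 − 2888) = K_B, so x = (K_A − K_B)/(3395 − 2888) = 17592000/507 = 34700 m.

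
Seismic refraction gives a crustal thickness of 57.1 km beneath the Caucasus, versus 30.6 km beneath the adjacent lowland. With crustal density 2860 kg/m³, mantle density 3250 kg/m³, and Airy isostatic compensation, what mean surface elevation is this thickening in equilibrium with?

3.18 km

Excess crust Δ = 57.1 km − 30.6 km = 26.5 km, split between elevation h and root r with h + r = Δ.
Airy balance ρ_c h = (ρ_m − ρ_c) r gives r = h ρ_c/(ρ_m − ρ_c), so h (1 + ρ_c/(ρ_m − ρ_c)) = Δ, i.e. h = Δ (ρ_m − ρ_c)/ρ_m.
h = 26.5 km × 390/3250 = 3.18 km.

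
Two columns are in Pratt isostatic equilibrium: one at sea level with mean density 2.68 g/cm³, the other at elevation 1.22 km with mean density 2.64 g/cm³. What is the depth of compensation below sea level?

80.5 km

ρ_ref D = ρ (D + h) → D (ρ_ref − ρ) = ρ h.
D = ρ h/(ρ_ref − ρ) = 2.64 × 1.22 km/(2.68 − 2.64) = 80.5 km.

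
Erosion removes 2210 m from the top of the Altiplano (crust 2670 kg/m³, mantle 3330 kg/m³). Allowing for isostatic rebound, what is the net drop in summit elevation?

438 m

Rebound u = e ρ_c/ρ_m = 2210 m × 2670/3330 = 1772 m.
Net surface drop = e − u = 2210 m − 1772 m = e (ρ_m − ρ_c)/ρ_m = 438 m.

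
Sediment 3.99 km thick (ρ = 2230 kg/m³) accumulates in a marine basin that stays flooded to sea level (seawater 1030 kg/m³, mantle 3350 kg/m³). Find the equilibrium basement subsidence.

2.06 km

Submarine loading: the sediment displaces seawater, and the subsidence is in turn flooded, so s (ρ_m − ρ_w) = t (ρ_sed − ρ_w).
s = 3.99 km × (2230 − 1030) / (3350 − 1030) = 2.06 km.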